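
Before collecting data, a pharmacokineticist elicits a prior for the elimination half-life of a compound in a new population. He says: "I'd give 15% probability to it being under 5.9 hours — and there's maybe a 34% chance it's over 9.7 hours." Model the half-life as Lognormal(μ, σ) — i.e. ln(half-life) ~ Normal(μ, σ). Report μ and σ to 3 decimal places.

If T ~ Lognormal(μ,σ) then ln T ~ Normal(μ,σ), so the p-quantile of ln T is μ + z_p·σ.
ln(5.9) = 1.775 and ln(9.7) = 2.272; z_{0.15} = -1.036, z_{0.66} = 0.4125.
σ = (2.272 − 1.775)/(0.4125 − (-1.036)) = 0.343.
μ = 1.775 − (-1.036)·0.343 = 2.131.

μ ≈ 2.131, σ ≈ 0.343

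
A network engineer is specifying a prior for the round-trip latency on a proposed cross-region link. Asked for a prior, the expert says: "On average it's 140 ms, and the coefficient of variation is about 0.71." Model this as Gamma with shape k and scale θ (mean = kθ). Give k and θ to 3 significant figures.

For Gamma(k, scale θ): mean = kθ, variance = kθ², so CV = 1/√k.
CV = 0.71, hence k = 1/CV² = 1.98.
Then θ = mean/k = 140/1.98 = 70.6.

k ≈ 1.98, θ ≈ 70.6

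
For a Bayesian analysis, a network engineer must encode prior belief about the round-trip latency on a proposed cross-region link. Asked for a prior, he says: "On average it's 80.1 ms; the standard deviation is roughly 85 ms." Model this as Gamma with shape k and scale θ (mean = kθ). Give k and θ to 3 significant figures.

For Gamma(k, scale θ): mean = kθ, variance = kθ², so CV = 1/√k.
CV = SD/mean = 85/80.1 = 1.061, hence k = 1/CV² = 0.888.
Then θ = mean/k = 80.1/0.888 = 90.2.

k ≈ 0.888, θ ≈ 90.2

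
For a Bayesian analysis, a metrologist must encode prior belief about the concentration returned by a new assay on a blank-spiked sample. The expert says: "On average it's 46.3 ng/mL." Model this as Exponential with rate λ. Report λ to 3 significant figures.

Exponential mean = 1/λ, so λ = 1/46.3 = 0.0216.

λ ≈ 0.0216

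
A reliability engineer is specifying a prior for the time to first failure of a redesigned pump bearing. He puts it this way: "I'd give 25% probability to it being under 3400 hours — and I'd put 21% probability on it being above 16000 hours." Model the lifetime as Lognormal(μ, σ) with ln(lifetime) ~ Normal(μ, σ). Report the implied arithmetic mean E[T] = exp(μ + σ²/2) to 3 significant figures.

If T ~ Lognormal(μ,σ) then ln T ~ Normal(μ,σ), so the p-quantile of ln T is μ + z_p·σ.
ln(3400) = 8.132 and ln(16000) = 9.68; z_{0.25} = -0.6745, z_{0.79} = 0.8064.
σ = (9.68 − 8.132)/(0.8064 − (-0.6745)) = 1.046.
μ = 8.132 − (-0.6745)·1.046 = 8.837.
E[T] = exp(μ + σ²/2) = exp(8.837 + 0.5469) = 11900 hours.

E[T] ≈ 11900 hours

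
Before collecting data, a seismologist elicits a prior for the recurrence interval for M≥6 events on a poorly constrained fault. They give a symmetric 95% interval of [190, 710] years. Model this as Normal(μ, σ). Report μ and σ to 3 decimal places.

A symmetric 95% interval runs μ ± z·σ with z = 1.96.
Half-width = 260, so σ = 260/1.96 = 132.655.
μ is the interval midpoint, 450.000.

μ = 450.000, σ = 132.655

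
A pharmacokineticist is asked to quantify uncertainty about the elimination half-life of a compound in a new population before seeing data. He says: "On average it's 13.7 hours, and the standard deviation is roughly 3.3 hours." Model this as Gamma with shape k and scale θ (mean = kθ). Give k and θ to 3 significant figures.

For Gamma(k, scale θ): mean = kθ, variance = kθ², so CV = 1/√k.
CV = SD/mean = 3.3/13.7 = 0.2409, hence k = 1/CV² = 17.2.
Then θ = mean/k = 13.7/17.2 = 0.795.

k ≈ 17.2, θ ≈ 0.795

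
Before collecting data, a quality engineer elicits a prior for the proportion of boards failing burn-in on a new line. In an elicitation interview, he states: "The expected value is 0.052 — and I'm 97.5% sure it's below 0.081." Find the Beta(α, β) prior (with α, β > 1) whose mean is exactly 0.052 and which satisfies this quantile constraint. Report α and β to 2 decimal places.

α ≈ 14.40, β ≈ 262.57

With mean 0.052 fixed, write α = 0.052s, β = 0.948s where s = α+β.
Need P(θ < 0.081) = 0.975 under Beta(0.052s, 0.948s). Normal approximation: (q−m)/√(m(1−m)/s) ≈ z_{0.975} = 1.96, so s ≈ 0.052·0.948·(1.96)²/(0.081−0.052)² = 225.2.
At s = 225.2: P(θ<0.081) ≈ 0.963. Adjusting to match 0.975 gives s ≈ 276.97.
So α = 0.052·276.97 ≈ 14.40, β = 0.948·276.97 ≈ 262.57.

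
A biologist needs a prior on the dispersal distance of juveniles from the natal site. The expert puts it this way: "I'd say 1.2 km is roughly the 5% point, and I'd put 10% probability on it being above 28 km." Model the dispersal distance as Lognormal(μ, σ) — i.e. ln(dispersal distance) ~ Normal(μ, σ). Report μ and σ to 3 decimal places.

μ ≈ 1.953, σ ≈ 1.076

If T ~ Lognormal(μ,σ) then ln T ~ Normal(μ,σ), so the p-quantile of ln T is μ + z_p·σ.
ln(1.2) = 0.1823 and ln(28) = 3.332; z_{0.05} = -1.645, z_{0.9} = 1.282.
σ = (3.332 − 0.1823)/(1.282 − (-1.645)) = 1.076.
μ = 0.1823 − (-1.645)·1.076 = 1.953.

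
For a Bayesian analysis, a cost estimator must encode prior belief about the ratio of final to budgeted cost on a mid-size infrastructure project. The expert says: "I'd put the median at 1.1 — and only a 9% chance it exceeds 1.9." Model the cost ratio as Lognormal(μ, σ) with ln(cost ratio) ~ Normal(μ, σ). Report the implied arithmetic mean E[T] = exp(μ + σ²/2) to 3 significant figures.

E[T] ≈ 1.2

If T ~ Lognormal(μ,σ) then ln T ~ Normal(μ,σ), so the p-quantile of ln T is μ + z_p·σ.
ln(1.1) = 0.09531 and ln(1.9) = 0.6419; z_{0.5} = 0, z_{0.91} = 1.341.
σ = (0.6419 − 0.09531)/(1.341 − (0)) = 0.408.
μ = 0.09531 − (0)·0.408 = 0.095.
E[T] = exp(μ + σ²/2) = exp(0.095 + 0.0831) = 1.2.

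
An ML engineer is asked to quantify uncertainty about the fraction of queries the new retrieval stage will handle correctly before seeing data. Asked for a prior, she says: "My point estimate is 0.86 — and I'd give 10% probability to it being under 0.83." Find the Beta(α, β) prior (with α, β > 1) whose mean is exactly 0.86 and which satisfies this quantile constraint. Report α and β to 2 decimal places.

α ≈ 196.42, β ≈ 31.98

With mean 0.86 fixed, write α = 0.86s, β = 0.14s where s = α+β.
Need P(θ < 0.83) = 0.1 under Beta(0.86s, 0.14s). Normal approximation: (q−m)/√(m(1−m)/s) ≈ z_{0.1} = -1.28, so s ≈ 0.86·0.14·(-1.28)²/(0.83−0.86)² = 219.7.
At s = 219.7: P(θ<0.83) ≈ 0.104. Adjusting to match 0.1 gives s ≈ 228.39.
So α = 0.86·228.39 ≈ 196.42, β = 0.14·228.39 ≈ 31.98.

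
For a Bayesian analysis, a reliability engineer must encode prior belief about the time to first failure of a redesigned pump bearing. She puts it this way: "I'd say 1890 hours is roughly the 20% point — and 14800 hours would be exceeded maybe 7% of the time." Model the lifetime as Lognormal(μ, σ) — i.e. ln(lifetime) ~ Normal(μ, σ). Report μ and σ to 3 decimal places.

If T ~ Lognormal(μ,σ) then ln T ~ Normal(μ,σ), so the p-quantile of ln T is μ + z_p·σ.
ln(1890) = 7.544 and ln(14800) = 9.602; z_{0.2} = -0.8416, z_{0.93} = 1.476.
σ = (9.602 − 7.544)/(1.476 − (-0.8416)) = 0.888.
μ = 7.544 − (-0.8416)·0.888 = 8.292.

μ ≈ 8.292, σ ≈ 0.888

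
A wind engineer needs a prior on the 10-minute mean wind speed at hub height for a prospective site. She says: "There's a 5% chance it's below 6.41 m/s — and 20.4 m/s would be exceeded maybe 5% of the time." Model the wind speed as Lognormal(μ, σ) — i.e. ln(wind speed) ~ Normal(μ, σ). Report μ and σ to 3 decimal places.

If T ~ Lognormal(μ,σ) then ln T ~ Normal(μ,σ), so the p-quantile of ln T is μ + z_p·σ.
ln(6.41) = 1.858 and ln(20.4) = 3.016; z_{0.05} = -1.645, z_{0.95} = 1.645.
σ = (3.016 − 1.858)/(1.645 − (-1.645)) = 0.352.
μ = 1.858 − (-1.645)·0.352 = 2.437.

μ ≈ 2.437, σ ≈ 0.352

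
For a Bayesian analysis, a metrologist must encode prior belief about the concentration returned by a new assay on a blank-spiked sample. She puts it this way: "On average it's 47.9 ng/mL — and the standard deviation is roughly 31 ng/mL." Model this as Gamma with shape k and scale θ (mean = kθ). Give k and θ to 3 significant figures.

For Gamma(k, scale θ): mean = kθ, variance = kθ², so CV = 1/√k.
CV = SD/mean = 31/47.9 = 0.6472, hence k = 1/CV² = 2.39.
Then θ = mean/k = 47.9/2.39 = 20.1.

k ≈ 2.39, θ ≈ 20.1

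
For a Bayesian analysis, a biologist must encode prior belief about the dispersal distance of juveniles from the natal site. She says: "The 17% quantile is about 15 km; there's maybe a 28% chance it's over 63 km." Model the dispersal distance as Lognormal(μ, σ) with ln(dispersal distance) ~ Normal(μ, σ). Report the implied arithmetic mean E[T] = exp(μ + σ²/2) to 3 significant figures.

E[T] ≈ 56.5 km

If T ~ Lognormal(μ,σ) then ln T ~ Normal(μ,σ), so the p-quantile of ln T is μ + z_p·σ.
ln(15) = 2.708 and ln(63) = 4.143; z_{0.17} = -0.9542, z_{0.72} = 0.5828.
σ = (4.143 − 2.708)/(0.5828 − (-0.9542)) = 0.934.
μ = 2.708 − (-0.9542)·0.934 = 3.599.
E[T] = exp(μ + σ²/2) = exp(3.599 + 0.4359) = 56.5 km.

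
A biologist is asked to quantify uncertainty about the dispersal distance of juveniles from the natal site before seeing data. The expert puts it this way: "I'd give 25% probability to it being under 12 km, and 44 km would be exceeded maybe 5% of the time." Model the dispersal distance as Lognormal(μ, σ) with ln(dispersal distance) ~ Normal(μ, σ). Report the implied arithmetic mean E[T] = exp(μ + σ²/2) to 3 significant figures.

E[T] ≈ 20.5 km

If T ~ Lognormal(μ,σ) then ln T ~ Normal(μ,σ), so the p-quantile of ln T is μ + z_p·σ.
ln(12) = 2.485 and ln(44) = 3.784; z_{0.25} = -0.6745, z_{0.95} = 1.645.
σ = (3.784 − 2.485)/(1.645 − (-0.6745)) = 0.560.
μ = 2.485 − (-0.6745)·0.560 = 2.863.
E[T] = exp(μ + σ²/2) = exp(2.863 + 0.1569) = 20.5 km.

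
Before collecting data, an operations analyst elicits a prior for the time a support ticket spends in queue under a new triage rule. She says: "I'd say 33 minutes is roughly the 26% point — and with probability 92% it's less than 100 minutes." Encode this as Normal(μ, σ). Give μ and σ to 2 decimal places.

μ = 54.04, σ = 32.71

For Normal(μ,σ), the p-quantile is μ + z_p·σ. Here z_{0.26} = -0.6433, z_{0.92} = 1.405.
So 33 = μ − 0.6433σ and 100 = μ + 1.405σ.
Subtracting: σ = (100 − 33)/(1.405 − (-0.6433)) = 32.71.
Then μ = 33 − (-0.6433)·32.71 = 54.04.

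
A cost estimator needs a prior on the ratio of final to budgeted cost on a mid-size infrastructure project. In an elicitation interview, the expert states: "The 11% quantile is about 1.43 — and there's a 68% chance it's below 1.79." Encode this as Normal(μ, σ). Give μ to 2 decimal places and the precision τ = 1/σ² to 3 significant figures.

μ = 1.69, τ = 22.1

For Normal(μ,σ), the p-quantile is μ + z_p·σ. Here z_{0.11} = -1.227, z_{0.68} = 0.4677.
So 1.43 = μ − 1.227σ and 1.79 = μ + 0.4677σ.
Subtracting: σ = (1.79 − 1.43)/(0.4677 − (-1.227)) = 0.21.
Then μ = 1.43 − (-1.227)·0.21 = 1.69.
Precision τ = 1/σ² = 1/0.2125² = 22.1.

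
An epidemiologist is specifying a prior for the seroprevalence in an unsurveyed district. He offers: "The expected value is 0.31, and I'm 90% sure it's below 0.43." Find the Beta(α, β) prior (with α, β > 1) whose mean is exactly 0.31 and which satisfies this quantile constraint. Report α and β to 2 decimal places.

α ≈ 7.84, β ≈ 17.45

With mean 0.31 fixed, write α = 0.31s, β = 0.69s where s = α+β.
Need P(θ < 0.43) = 0.9 under Beta(0.31s, 0.69s). Normal approximation: (q−m)/√(m(1−m)/s) ≈ z_{0.9} = 1.28, so s ≈ 0.31·0.69·(1.28)²/(0.43−0.31)² = 24.4.
At s = 24.4: P(θ<0.43) ≈ 0.896. Adjusting to match 0.9 gives s ≈ 25.29.
So α = 0.31·25.29 ≈ 7.84, β = 0.69·25.29 ≈ 17.45.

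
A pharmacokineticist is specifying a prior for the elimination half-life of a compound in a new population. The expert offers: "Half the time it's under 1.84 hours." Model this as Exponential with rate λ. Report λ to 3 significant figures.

Exponential median = ln 2 / λ, so λ = ln 2 / 1.84 = 0.377.

λ ≈ 0.377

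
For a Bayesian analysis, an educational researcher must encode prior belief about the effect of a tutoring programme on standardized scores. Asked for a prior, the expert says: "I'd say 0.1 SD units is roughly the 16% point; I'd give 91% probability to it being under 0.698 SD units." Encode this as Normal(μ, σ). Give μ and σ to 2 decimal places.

The p-quantile of Normal(μ,σ) is μ + z_p·σ, with z_{0.16} = -0.9945 and z_{0.91} = 1.341.
Eliminate σ: μ = (z₂·x₁ − z₁·x₂)/(z₂ − z₁) = (1.341·0.1 − (-0.9945)·0.698)/2.335 = 0.35.
Then σ = (x₂ − x₁)/(z₂ − z₁) = (0.698 − 0.1)/2.335 = 0.26.

μ = 0.35, σ = 0.26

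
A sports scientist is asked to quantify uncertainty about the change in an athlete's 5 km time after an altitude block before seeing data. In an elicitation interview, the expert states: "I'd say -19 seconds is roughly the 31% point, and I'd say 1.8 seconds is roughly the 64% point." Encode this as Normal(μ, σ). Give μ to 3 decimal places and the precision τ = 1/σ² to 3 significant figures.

μ = -6.927, τ = 0.00169

The p-quantile of Normal(μ,σ) is μ + z_p·σ, with z_{0.31} = -0.4959 and z_{0.64} = 0.3585.
Eliminate σ: μ = (z₂·x₁ − z₁·x₂)/(z₂ − z₁) = (0.3585·-19 − (-0.4959)·1.8)/0.8543 = -6.927.
Then σ = (x₂ − x₁)/(z₂ − z₁) = (1.8 − -19)/0.8543 = 24.347.
Precision τ = 1/σ² = 1/24.35² = 0.00169.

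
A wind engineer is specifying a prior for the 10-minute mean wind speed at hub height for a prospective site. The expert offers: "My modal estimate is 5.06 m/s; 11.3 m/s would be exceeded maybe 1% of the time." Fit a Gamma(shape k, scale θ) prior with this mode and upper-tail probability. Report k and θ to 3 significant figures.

Gamma(k,θ) with k>1 has mode (k−1)θ, so θ = 5.06/(k−1).
Need P(X < 11.3) = 0.99 with θ tied to k this way. Start at k = 2, θ = 5.06: P(X<11.3) ≈ 0.653.
Too low — raise k to concentrate. Iterating converges to k ≈ 8.45.
Then θ = 5.06/(8.45−1) ≈ 0.68.

k ≈ 8.45, θ ≈ 0.68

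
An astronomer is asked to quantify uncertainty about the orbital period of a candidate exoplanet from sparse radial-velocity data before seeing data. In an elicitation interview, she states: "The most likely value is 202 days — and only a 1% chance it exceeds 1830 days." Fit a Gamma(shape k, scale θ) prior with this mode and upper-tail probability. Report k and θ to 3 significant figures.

k ≈ 1.66, θ ≈ 305

Gamma(k,θ) with k>1 has mode (k−1)θ, so θ = 202/(k−1).
Need P(X < 1830) = 0.99 with θ tied to k this way. Start at k = 2, θ = 202: P(X<1830) ≈ 0.999.
Too high — lower k to spread out. Iterating converges to k ≈ 1.66.
Then θ = 202/(1.66−1) ≈ 305.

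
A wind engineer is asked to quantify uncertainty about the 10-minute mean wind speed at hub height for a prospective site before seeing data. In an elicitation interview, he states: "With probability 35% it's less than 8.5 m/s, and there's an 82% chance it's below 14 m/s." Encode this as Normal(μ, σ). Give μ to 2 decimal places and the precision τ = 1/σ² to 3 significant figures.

μ = 10.13, τ = 0.0559

For Normal(μ,σ), the p-quantile is μ + z_p·σ. Here z_{0.35} = -0.3853, z_{0.82} = 0.9154.
So 8.5 = μ − 0.3853σ and 14 = μ + 0.9154σ.
Subtracting: σ = (14 − 8.5)/(0.9154 − (-0.3853)) = 4.23.
Then μ = 8.5 − (-0.3853)·4.23 = 10.13.
Precision τ = 1/σ² = 1/4.229² = 0.0559.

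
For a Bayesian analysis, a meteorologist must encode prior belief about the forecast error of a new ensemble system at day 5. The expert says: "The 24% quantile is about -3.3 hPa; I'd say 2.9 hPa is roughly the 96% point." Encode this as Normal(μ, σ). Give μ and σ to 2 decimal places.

μ = -1.52, σ = 2.52

The p-quantile of Normal(μ,σ) is μ + z_p·σ, with z_{0.24} = -0.7063 and z_{0.96} = 1.751.
Eliminate σ: μ = (z₂·x₁ − z₁·x₂)/(z₂ − z₁) = (1.751·-3.3 − (-0.7063)·2.9)/2.457 = -1.52.
Then σ = (x₂ − x₁)/(z₂ − z₁) = (2.9 − -3.3)/2.457 = 2.52.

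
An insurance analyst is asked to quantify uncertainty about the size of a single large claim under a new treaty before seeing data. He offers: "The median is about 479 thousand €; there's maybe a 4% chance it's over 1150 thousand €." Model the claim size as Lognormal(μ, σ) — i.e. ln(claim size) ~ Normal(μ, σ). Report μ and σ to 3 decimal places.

μ ≈ 6.172, σ ≈ 0.500

If T ~ Lognormal(μ,σ) then ln T ~ Normal(μ,σ), so the p-quantile of ln T is μ + z_p·σ.
ln(479) = 6.172 and ln(1150) = 7.048; z_{0.5} = 0, z_{0.96} = 1.751.
σ = (7.048 − 6.172)/(1.751 − (0)) = 0.500.
μ = 6.172 − (0)·0.500 = 6.172.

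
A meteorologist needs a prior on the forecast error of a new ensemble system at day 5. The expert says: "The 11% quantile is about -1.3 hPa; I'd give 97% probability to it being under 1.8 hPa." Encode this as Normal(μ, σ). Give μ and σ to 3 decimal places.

The p-quantile of Normal(μ,σ) is μ + z_p·σ, with z_{0.11} = -1.227 and z_{0.97} = 1.881.
Eliminate σ: μ = (z₂·x₁ − z₁·x₂)/(z₂ − z₁) = (1.881·-1.3 − (-1.227)·1.8)/3.107 = -0.076.
Then σ = (x₂ − x₁)/(z₂ − z₁) = (1.8 − -1.3)/3.107 = 0.998.

μ = -0.076, σ = 0.998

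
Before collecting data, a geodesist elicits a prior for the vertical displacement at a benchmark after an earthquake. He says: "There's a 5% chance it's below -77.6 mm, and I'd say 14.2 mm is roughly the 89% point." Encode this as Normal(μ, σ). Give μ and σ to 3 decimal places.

μ = -25.013, σ = 31.971

The p-quantile of Normal(μ,σ) is μ + z_p·σ, with z_{0.05} = -1.645 and z_{0.89} = 1.227.
Eliminate σ: μ = (z₂·x₁ − z₁·x₂)/(z₂ − z₁) = (1.227·-77.6 − (-1.645)·14.2)/2.871 = -25.013.
Then σ = (x₂ − x₁)/(z₂ − z₁) = (14.2 − -77.6)/2.871 = 31.971.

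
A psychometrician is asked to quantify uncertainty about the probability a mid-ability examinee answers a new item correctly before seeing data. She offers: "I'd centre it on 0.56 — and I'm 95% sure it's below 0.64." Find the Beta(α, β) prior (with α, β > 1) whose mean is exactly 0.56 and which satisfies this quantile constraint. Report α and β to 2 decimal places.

With mean 0.56 fixed, write α = 0.56s, β = 0.44s where s = α+β.
Need P(θ < 0.64) = 0.95 under Beta(0.56s, 0.44s). Normal approximation: (q−m)/√(m(1−m)/s) ≈ z_{0.95} = 1.64, so s ≈ 0.56·0.44·(1.64)²/(0.64−0.56)² = 104.2.
At s = 104.2: P(θ<0.64) ≈ 0.952. Adjusting to match 0.95 gives s ≈ 101.55.
So α = 0.56·101.55 ≈ 56.87, β = 0.44·101.55 ≈ 44.68.

α ≈ 56.87, β ≈ 44.68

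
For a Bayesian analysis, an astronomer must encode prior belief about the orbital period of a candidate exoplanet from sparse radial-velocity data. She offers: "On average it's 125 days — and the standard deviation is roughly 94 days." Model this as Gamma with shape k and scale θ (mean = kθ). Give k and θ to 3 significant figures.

For Gamma(k, scale θ): mean = kθ, variance = kθ², so CV = 1/√k.
CV = SD/mean = 94/125 = 0.752, hence k = 1/CV² = 1.77.
Then θ = mean/k = 125/1.77 = 70.7.

k ≈ 1.77, θ ≈ 70.7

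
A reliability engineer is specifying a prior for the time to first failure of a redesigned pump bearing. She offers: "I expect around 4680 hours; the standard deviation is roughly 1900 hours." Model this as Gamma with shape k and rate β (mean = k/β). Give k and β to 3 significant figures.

For Gamma(k, rate β): mean = k/β, variance = k/β², so CV = 1/√k.
CV = SD/mean = 1900/4680 = 0.406, hence k = 1/CV² = 6.07.
Then β = k/mean = 6.07/4680 = 0.0013.

k ≈ 6.07, β ≈ 0.0013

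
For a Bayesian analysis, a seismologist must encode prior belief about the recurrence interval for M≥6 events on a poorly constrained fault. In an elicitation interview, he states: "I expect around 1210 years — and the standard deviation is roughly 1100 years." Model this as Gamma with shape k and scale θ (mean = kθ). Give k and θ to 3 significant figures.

For Gamma(k, scale θ): mean = kθ, variance = kθ², so CV = 1/√k.
CV = SD/mean = 1100/1210 = 0.9091, hence k = 1/CV² = 1.21.
Then θ = mean/k = 1210/1.21 = 1000.

k ≈ 1.21, θ ≈ 1000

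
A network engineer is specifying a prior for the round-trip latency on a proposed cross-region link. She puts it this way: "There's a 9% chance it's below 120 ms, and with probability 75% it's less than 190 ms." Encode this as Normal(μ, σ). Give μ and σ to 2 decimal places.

μ = 166.57, σ = 34.74

For Normal(μ,σ), the p-quantile is μ + z_p·σ. Here z_{0.09} = -1.341, z_{0.75} = 0.6745.
So 120 = μ − 1.341σ and 190 = μ + 0.6745σ.
Subtracting: σ = (190 − 120)/(0.6745 − (-1.341)) = 34.74.
Then μ = 120 − (-1.341)·34.74 = 166.57.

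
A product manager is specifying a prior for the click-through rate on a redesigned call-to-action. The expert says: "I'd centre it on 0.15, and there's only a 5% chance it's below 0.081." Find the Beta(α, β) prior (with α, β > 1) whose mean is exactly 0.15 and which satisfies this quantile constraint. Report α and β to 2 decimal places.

With mean 0.15 fixed, write α = 0.15s, β = 0.85s where s = α+β.
Need P(θ < 0.081) = 0.05 under Beta(0.15s, 0.85s). Normal approximation: (q−m)/√(m(1−m)/s) ≈ z_{0.05} = -1.64, so s ≈ 0.15·0.85·(-1.64)²/(0.081−0.15)² = 72.5.
At s = 72.5: P(θ<0.081) ≈ 0.032. Adjusting to match 0.05 gives s ≈ 58.11.
So α = 0.15·58.11 ≈ 8.72, β = 0.85·58.11 ≈ 49.39.

α ≈ 8.72, β ≈ 49.39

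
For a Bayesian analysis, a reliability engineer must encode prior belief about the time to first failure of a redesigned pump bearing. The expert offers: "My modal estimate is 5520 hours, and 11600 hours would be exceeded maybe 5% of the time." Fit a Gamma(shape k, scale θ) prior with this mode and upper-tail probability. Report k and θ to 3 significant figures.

k ≈ 6.01, θ ≈ 1100

Gamma(k,θ) with k>1 has mode (k−1)θ, so θ = 5520/(k−1).
Need P(X < 11600) = 0.95 with θ tied to k this way. Start at k = 2, θ = 5520: P(X<11600) ≈ 0.621.
Too low — raise k to concentrate. Iterating converges to k ≈ 6.01.
Then θ = 5520/(6.01−1) ≈ 1100.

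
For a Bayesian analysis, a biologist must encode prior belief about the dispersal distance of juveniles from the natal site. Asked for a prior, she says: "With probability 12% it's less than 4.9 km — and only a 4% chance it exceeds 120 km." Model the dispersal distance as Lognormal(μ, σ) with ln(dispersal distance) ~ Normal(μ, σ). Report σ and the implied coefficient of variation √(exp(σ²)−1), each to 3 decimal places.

If T ~ Lognormal(μ,σ) then ln T ~ Normal(μ,σ), so the p-quantile of ln T is μ + z_p·σ.
ln(4.9) = 1.589 and ln(120) = 4.787; z_{0.12} = -1.175, z_{0.96} = 1.751.
σ = (4.787 − 1.589)/(1.751 − (-1.175)) = 1.093.
μ = 1.589 − (-1.175)·1.093 = 2.874.
CV = √(exp(σ²)−1) = √(exp(1.1950)−1) = 1.518.

σ ≈ 1.093, CV ≈ 1.518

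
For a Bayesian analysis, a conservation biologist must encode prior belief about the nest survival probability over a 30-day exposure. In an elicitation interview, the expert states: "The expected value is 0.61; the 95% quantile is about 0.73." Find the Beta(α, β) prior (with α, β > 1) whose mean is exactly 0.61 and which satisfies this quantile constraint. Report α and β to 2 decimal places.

With mean 0.61 fixed, write α = 0.61s, β = 0.39s where s = α+β.
Need P(θ < 0.73) = 0.95 under Beta(0.61s, 0.39s). Normal approximation: (q−m)/√(m(1−m)/s) ≈ z_{0.95} = 1.64, so s ≈ 0.61·0.39·(1.64)²/(0.73−0.61)² = 44.7.
At s = 44.7: P(θ<0.73) ≈ 0.956. Adjusting to match 0.95 gives s ≈ 41.59.
So α = 0.61·41.59 ≈ 25.37, β = 0.39·41.59 ≈ 16.22.

α ≈ 25.37, β ≈ 16.22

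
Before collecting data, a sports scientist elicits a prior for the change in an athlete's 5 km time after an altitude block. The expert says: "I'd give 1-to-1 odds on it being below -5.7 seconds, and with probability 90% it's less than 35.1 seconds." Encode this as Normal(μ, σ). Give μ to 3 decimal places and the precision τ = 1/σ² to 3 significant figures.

μ = -5.700, τ = 0.000987

For Normal(μ,σ), the p-quantile is μ + z_p·σ. Here z_{0.5} = 0, z_{0.9} = 1.282.
So -5.7 = μ + 0σ and 35.1 = μ + 1.282σ.
Subtracting: σ = (35.1 − -5.7)/(1.282 − (0)) = 31.836.
Then μ = -5.7 − (0)·31.836 = -5.700.
Precision τ = 1/σ² = 1/31.84² = 0.000987.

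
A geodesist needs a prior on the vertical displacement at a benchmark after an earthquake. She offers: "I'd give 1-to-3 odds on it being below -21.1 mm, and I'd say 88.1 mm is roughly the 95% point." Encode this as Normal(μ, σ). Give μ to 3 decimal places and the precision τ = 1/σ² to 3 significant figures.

The p-quantile of Normal(μ,σ) is μ + z_p·σ, with z_{0.25} = -0.6745 and z_{0.95} = 1.645.
Eliminate σ: μ = (z₂·x₁ − z₁·x₂)/(z₂ − z₁) = (1.645·-21.1 − (-0.6745)·88.1)/2.319 = 10.657.
Then σ = (x₂ − x₁)/(z₂ − z₁) = (88.1 − -21.1)/2.319 = 47.082.
Precision τ = 1/σ² = 1/47.08² = 0.000451.

μ = 10.657, τ = 0.000451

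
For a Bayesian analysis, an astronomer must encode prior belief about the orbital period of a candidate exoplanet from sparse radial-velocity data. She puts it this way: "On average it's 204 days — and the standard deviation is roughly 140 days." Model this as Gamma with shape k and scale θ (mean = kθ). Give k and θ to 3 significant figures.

For Gamma(k, scale θ): mean = kθ, variance = kθ², so CV = 1/√k.
CV = SD/mean = 140/204 = 0.6863, hence k = 1/CV² = 2.12.
Then θ = mean/k = 204/2.12 = 96.1.

k ≈ 2.12, θ ≈ 96.1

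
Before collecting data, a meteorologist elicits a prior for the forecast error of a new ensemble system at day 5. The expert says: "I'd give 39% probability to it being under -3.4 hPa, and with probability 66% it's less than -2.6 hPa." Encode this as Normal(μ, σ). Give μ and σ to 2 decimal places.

μ = -3.08, σ = 1.16

For Normal(μ,σ), the p-quantile is μ + z_p·σ. Here z_{0.39} = -0.2793, z_{0.66} = 0.4125.
So -3.4 = μ − 0.2793σ and -2.6 = μ + 0.4125σ.
Subtracting: σ = (-2.6 − -3.4)/(0.4125 − (-0.2793)) = 1.16.
Then μ = -3.4 − (-0.2793)·1.16 = -3.08.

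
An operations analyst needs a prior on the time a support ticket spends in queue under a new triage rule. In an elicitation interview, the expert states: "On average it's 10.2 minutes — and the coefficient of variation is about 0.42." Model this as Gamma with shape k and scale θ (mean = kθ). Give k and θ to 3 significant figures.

k ≈ 5.67, θ ≈ 1.8

For Gamma(k, scale θ): mean = kθ, variance = kθ², so CV = 1/√k.
CV = 0.42, hence k = 1/CV² = 5.67.
Then θ = mean/k = 10.2/5.67 = 1.8.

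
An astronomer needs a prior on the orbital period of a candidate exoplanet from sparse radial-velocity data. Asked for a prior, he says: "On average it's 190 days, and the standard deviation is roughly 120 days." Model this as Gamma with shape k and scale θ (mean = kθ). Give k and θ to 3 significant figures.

k ≈ 2.51, θ ≈ 75.8

For Gamma(k, scale θ): mean = kθ, variance = kθ², so CV = 1/√k.
CV = SD/mean = 120/190 = 0.6316, hence k = 1/CV² = 2.51.
Then θ = mean/k = 190/2.51 = 75.8.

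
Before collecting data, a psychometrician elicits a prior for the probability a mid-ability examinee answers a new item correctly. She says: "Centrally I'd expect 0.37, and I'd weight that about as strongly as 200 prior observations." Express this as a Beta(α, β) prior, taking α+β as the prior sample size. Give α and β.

α = 74, β = 126

Under the effective-sample-size interpretation, Beta(α, β) has prior mean α/(α+β) and prior sample size α+β.
So α+β = 200 and α/(α+β) = 0.37, giving α = 0.37·200 = 74 and β = 200 − 74 = 126.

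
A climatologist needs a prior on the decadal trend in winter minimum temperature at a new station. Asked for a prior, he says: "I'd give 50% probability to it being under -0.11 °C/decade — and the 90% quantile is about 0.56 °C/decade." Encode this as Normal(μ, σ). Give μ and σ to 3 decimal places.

For Normal(μ,σ), the p-quantile is μ + z_p·σ. Here z_{0.5} = 0, z_{0.9} = 1.282.
So -0.11 = μ + 0σ and 0.56 = μ + 1.282σ.
Subtracting: σ = (0.56 − -0.11)/(1.282 − (0)) = 0.523.
Then μ = -0.11 − (0)·0.523 = -0.110.

μ = -0.110, σ = 0.523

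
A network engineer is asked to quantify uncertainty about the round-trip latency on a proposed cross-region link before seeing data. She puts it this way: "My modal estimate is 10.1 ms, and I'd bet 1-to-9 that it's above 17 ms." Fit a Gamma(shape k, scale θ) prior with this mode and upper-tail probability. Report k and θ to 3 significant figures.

Gamma(k,θ) with k>1 has mode (k−1)θ, so θ = 10.1/(k−1).
Need P(X < 17) = 0.9 with θ tied to k this way. Start at k = 2, θ = 10.1: P(X<17) ≈ 0.502.
Too low — raise k to concentrate. Iterating converges to k ≈ 7.98.
Then θ = 10.1/(7.98−1) ≈ 1.45.

k ≈ 7.98, θ ≈ 1.45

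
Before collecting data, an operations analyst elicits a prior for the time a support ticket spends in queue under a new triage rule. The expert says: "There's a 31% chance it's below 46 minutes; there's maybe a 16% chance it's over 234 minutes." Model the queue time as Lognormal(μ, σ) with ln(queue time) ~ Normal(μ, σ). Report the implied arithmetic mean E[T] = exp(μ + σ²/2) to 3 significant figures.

E[T] ≈ 143 minutes

If T ~ Lognormal(μ,σ) then ln T ~ Normal(μ,σ), so the p-quantile of ln T is μ + z_p·σ.
ln(46) = 3.829 and ln(234) = 5.455; z_{0.31} = -0.4959, z_{0.84} = 0.9945.
σ = (5.455 − 3.829)/(0.9945 − (-0.4959)) = 1.092.
μ = 3.829 − (-0.4959)·1.092 = 4.370.
E[T] = exp(μ + σ²/2) = exp(4.370 + 0.5957) = 143 minutes.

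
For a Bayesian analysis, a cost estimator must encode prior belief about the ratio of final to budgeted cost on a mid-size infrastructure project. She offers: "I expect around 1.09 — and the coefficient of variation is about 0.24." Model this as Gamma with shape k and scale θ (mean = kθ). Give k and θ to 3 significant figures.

For Gamma(k, scale θ): mean = kθ, variance = kθ², so CV = 1/√k.
CV = 0.24, hence k = 1/CV² = 17.4.
Then θ = mean/k = 1.09/17.4 = 0.0628.

k ≈ 17.4, θ ≈ 0.0628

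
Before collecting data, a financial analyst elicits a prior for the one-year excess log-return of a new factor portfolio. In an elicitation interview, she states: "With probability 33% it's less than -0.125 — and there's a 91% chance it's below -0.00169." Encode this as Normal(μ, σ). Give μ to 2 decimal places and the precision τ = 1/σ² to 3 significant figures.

μ = -0.09, τ = 209

For Normal(μ,σ), the p-quantile is μ + z_p·σ. Here z_{0.33} = -0.4399, z_{0.91} = 1.341.
So -0.125 = μ − 0.4399σ and -0.00169 = μ + 1.341σ.
Subtracting: σ = (-0.00169 − -0.125)/(1.341 − (-0.4399)) = 0.07.
Then μ = -0.125 − (-0.4399)·0.07 = -0.09.
Precision τ = 1/σ² = 1/0.06925² = 209.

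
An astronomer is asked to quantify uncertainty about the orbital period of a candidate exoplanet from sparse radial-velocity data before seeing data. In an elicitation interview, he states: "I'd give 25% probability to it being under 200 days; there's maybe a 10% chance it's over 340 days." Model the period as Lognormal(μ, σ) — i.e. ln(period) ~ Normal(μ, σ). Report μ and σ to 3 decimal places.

If T ~ Lognormal(μ,σ) then ln T ~ Normal(μ,σ), so the p-quantile of ln T is μ + z_p·σ.
ln(200) = 5.298 and ln(340) = 5.829; z_{0.25} = -0.6745, z_{0.9} = 1.282.
σ = (5.829 − 5.298)/(1.282 − (-0.6745)) = 0.271.
μ = 5.298 − (-0.6745)·0.271 = 5.481.

μ ≈ 5.481, σ ≈ 0.271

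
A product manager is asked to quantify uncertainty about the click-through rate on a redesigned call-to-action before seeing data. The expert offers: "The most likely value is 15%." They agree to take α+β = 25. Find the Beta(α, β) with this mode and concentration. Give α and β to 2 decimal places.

For α,β > 1 the Beta mode is (α−1)/(α+β−2). With α+β = 25, the mode is (α−1)/23.
Set (α−1)/23 = 0.15 → α = 1 + 0.15·23 = 4.45.
β = 25 − α = 20.55.

α = 4.45, β = 20.55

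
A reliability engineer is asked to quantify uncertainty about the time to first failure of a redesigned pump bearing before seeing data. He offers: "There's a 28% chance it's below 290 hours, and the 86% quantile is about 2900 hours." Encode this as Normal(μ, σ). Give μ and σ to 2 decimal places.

The p-quantile of Normal(μ,σ) is μ + z_p·σ, with z_{0.28} = -0.5828 and z_{0.86} = 1.08.
Eliminate σ: μ = (z₂·x₁ − z₁·x₂)/(z₂ − z₁) = (1.08·290 − (-0.5828)·2900)/1.663 = 1204.65.
Then σ = (x₂ − x₁)/(z₂ − z₁) = (2900 − 290)/1.663 = 1569.30.

μ = 1204.65, σ = 1569.30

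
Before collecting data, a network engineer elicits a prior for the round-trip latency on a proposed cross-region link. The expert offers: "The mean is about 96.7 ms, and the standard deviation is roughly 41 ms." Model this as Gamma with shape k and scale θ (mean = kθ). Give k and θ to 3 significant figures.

For Gamma(k, scale θ): mean = kθ, variance = kθ², so CV = 1/√k.
CV = SD/mean = 41/96.7 = 0.424, hence k = 1/CV² = 5.56.
Then θ = mean/k = 96.7/5.56 = 17.4.

k ≈ 5.56, θ ≈ 17.4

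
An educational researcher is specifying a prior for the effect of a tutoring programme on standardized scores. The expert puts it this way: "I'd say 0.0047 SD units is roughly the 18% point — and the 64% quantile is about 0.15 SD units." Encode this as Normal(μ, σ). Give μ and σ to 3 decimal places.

μ = 0.109, σ = 0.114

For Normal(μ,σ), the p-quantile is μ + z_p·σ. Here z_{0.18} = -0.9154, z_{0.64} = 0.3585.
So 0.0047 = μ − 0.9154σ and 0.15 = μ + 0.3585σ.
Subtracting: σ = (0.15 − 0.0047)/(0.3585 − (-0.9154)) = 0.114.
Then μ = 0.0047 − (-0.9154)·0.114 = 0.109.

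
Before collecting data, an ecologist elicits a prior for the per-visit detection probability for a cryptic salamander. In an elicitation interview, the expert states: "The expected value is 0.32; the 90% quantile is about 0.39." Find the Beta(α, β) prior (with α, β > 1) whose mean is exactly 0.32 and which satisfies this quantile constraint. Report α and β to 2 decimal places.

α ≈ 23.89, β ≈ 50.78

With mean 0.32 fixed, write α = 0.32s, β = 0.68s where s = α+β.
Need P(θ < 0.39) = 0.9 under Beta(0.32s, 0.68s). Normal approximation: (q−m)/√(m(1−m)/s) ≈ z_{0.9} = 1.28, so s ≈ 0.32·0.68·(1.28)²/(0.39−0.32)² = 72.9.
At s = 72.9: P(θ<0.39) ≈ 0.897. Adjusting to match 0.9 gives s ≈ 74.67.
So α = 0.32·74.67 ≈ 23.89, β = 0.68·74.67 ≈ 50.78.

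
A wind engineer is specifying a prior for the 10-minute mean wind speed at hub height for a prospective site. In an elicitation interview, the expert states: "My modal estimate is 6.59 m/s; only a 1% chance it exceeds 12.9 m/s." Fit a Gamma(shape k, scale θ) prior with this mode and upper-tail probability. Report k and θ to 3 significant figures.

Gamma(k,θ) with k>1 has mode (k−1)θ, so θ = 6.59/(k−1).
Need P(X < 12.9) = 0.99 with θ tied to k this way. Start at k = 2, θ = 6.59: P(X<12.9) ≈ 0.582.
Too low — raise k to concentrate. Iterating converges to k ≈ 11.9.
Then θ = 6.59/(11.9−1) ≈ 0.603.

k ≈ 11.9, θ ≈ 0.603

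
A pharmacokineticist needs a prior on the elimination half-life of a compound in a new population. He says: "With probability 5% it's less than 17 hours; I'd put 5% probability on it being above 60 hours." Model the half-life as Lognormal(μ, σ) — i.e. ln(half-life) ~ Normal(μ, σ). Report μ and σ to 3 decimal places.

If T ~ Lognormal(μ,σ) then ln T ~ Normal(μ,σ), so the p-quantile of ln T is μ + z_p·σ.
ln(17) = 2.833 and ln(60) = 4.094; z_{0.05} = -1.645, z_{0.95} = 1.645.
σ = (4.094 − 2.833)/(1.645 − (-1.645)) = 0.383.
μ = 2.833 − (-1.645)·0.383 = 3.464.

μ ≈ 3.464, σ ≈ 0.383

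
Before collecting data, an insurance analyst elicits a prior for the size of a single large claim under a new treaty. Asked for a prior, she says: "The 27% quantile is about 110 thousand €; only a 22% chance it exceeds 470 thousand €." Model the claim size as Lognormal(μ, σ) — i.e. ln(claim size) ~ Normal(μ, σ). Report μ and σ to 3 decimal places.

μ ≈ 5.343, σ ≈ 1.049

If T ~ Lognormal(μ,σ) then ln T ~ Normal(μ,σ), so the p-quantile of ln T is μ + z_p·σ.
ln(110) = 4.7 and ln(470) = 6.153; z_{0.27} = -0.6128, z_{0.78} = 0.7722.
σ = (6.153 − 4.7)/(0.7722 − (-0.6128)) = 1.049.
μ = 4.7 − (-0.6128)·1.049 = 5.343.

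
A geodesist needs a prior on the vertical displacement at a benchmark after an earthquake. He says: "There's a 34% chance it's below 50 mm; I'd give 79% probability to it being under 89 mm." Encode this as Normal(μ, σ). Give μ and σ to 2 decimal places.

μ = 63.20, σ = 32.00

For Normal(μ,σ), the p-quantile is μ + z_p·σ. Here z_{0.34} = -0.4125, z_{0.79} = 0.8064.
So 50 = μ − 0.4125σ and 89 = μ + 0.8064σ.
Subtracting: σ = (89 − 50)/(0.8064 − (-0.4125)) = 32.00.
Then μ = 50 − (-0.4125)·32.00 = 63.20.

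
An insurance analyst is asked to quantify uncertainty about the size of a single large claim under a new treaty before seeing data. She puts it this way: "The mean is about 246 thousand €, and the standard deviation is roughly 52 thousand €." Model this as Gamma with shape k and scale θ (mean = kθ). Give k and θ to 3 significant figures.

k ≈ 22.4, θ ≈ 11

For Gamma(k, scale θ): mean = kθ, variance = kθ², so CV = 1/√k.
CV = SD/mean = 52/246 = 0.2114, hence k = 1/CV² = 22.4.
Then θ = mean/k = 246/22.4 = 11.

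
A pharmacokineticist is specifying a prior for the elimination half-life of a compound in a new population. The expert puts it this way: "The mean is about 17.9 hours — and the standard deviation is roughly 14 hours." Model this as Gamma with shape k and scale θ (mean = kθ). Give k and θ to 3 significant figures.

For Gamma(k, scale θ): mean = kθ, variance = kθ², so CV = 1/√k.
CV = SD/mean = 14/17.9 = 0.7821, hence k = 1/CV² = 1.63.
Then θ = mean/k = 17.9/1.63 = 10.9.

k ≈ 1.63, θ ≈ 10.9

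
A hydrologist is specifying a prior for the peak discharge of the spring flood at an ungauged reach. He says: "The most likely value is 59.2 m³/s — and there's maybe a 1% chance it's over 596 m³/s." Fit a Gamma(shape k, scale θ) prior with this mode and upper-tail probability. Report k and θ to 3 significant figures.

Gamma(k,θ) with k>1 has mode (k−1)θ, so θ = 59.2/(k−1).
Need P(X < 596) = 0.99 with θ tied to k this way. Start at k = 2, θ = 59.2: P(X<596) ≈ 1.000.
Too high — lower k to spread out. Iterating converges to k ≈ 1.58.
Then θ = 59.2/(1.58−1) ≈ 102.

k ≈ 1.58, θ ≈ 102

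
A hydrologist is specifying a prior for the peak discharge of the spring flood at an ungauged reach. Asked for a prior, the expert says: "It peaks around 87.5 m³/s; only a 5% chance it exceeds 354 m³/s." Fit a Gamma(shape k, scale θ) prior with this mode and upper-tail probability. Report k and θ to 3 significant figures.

Gamma(k,θ) with k>1 has mode (k−1)θ, so θ = 87.5/(k−1).
Need P(X < 354) = 0.95 with θ tied to k this way. Start at k = 2, θ = 87.5: P(X<354) ≈ 0.912.
Too low — raise k to concentrate. Iterating converges to k ≈ 2.29.
Then θ = 87.5/(2.29−1) ≈ 68.1.

k ≈ 2.29, θ ≈ 68.1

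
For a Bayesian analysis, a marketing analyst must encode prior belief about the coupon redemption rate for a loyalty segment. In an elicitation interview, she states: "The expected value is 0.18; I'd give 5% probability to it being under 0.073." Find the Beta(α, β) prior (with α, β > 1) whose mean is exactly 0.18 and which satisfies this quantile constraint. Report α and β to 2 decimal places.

With mean 0.18 fixed, write α = 0.18s, β = 0.82s where s = α+β.
Need P(θ < 0.073) = 0.05 under Beta(0.18s, 0.82s). Normal approximation: (q−m)/√(m(1−m)/s) ≈ z_{0.05} = -1.64, so s ≈ 0.18·0.82·(-1.64)²/(0.073−0.18)² = 34.9.
At s = 34.9: P(θ<0.073) ≈ 0.025. Adjusting to match 0.05 gives s ≈ 25.51.
So α = 0.18·25.51 ≈ 4.59, β = 0.82·25.51 ≈ 20.92.

α ≈ 4.59, β ≈ 20.92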